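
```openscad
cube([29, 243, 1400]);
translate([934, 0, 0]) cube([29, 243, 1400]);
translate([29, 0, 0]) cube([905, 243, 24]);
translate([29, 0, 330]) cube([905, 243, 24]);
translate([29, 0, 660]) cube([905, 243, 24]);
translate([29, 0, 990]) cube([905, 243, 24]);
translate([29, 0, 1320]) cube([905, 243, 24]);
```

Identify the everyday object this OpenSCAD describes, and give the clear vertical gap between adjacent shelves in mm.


A bookshelf. The clear shelf gap is 306 mm.

Two tall side panels with 5 horizontal boards between them — a bookshelf. The first two shelf undersides are at z = 0 and z = 330; with shelf thickness 24, the clear gap is 330 − 0 − 24 = 306 mm.


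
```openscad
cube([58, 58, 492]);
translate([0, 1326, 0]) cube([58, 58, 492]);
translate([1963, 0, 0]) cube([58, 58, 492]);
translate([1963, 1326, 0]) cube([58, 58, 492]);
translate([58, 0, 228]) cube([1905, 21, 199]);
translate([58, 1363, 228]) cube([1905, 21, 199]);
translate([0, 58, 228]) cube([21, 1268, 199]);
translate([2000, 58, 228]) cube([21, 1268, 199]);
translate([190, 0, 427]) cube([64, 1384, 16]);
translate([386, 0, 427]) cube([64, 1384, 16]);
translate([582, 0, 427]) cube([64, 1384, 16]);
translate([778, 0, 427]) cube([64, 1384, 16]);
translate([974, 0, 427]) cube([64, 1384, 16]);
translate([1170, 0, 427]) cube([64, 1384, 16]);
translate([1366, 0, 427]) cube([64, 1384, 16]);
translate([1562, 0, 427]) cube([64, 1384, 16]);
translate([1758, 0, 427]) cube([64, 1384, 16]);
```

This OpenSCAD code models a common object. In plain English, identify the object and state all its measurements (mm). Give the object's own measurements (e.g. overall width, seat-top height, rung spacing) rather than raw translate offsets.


A bed frame 2021 mm long (x) by 1384 mm wide (y). Four 58×58 mm corner posts, 492 mm tall, at the corners of the footprint. Four rails of 21 mm thickness and 199 mm height run between adjacent posts with their undersides at z = 228 mm, their outer faces flush with the outside of the frame (the two x-running rails run between the posts' inner faces; the two y-running rails run between the posts' inner faces). 9 slats, each 64 mm wide (x) and 16 mm thick, lie across the top of the two x-running rails, running the full 1384 mm width of the frame in y; along x they sit between the end posts with a 132 mm gap after the −x posts and between neighbouring slats, leaving 141 mm before the +x posts.


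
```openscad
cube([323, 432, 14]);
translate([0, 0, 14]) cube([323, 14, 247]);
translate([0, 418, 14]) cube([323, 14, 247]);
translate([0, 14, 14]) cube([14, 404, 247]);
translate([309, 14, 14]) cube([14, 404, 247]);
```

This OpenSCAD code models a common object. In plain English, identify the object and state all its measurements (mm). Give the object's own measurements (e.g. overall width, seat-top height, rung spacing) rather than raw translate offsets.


An open-topped rectangular box: outside dimensions 323×432×261 mm, with a uniform wall and base thickness of 14 mm. The base is a full 323×432 slab on the floor; four walls sit on top of the base. The front and back walls (the −y and +y sides) span the full width; the two side walls fit between them.


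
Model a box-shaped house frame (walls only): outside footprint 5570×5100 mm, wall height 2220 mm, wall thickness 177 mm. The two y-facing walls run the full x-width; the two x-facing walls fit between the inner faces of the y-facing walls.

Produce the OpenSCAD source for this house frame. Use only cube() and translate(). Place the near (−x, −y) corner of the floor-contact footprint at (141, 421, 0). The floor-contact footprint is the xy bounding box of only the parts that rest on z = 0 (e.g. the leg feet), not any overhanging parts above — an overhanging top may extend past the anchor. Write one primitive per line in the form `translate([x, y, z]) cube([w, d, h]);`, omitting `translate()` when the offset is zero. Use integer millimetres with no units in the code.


translate([141, 421, 0]) cube([5570, 177, 2220]);
translate([141, 5344, 0]) cube([5570, 177, 2220]);
translate([141, 598, 0]) cube([177, 4746, 2220]);
translate([5534, 598, 0]) cube([177, 4746, 2220]);


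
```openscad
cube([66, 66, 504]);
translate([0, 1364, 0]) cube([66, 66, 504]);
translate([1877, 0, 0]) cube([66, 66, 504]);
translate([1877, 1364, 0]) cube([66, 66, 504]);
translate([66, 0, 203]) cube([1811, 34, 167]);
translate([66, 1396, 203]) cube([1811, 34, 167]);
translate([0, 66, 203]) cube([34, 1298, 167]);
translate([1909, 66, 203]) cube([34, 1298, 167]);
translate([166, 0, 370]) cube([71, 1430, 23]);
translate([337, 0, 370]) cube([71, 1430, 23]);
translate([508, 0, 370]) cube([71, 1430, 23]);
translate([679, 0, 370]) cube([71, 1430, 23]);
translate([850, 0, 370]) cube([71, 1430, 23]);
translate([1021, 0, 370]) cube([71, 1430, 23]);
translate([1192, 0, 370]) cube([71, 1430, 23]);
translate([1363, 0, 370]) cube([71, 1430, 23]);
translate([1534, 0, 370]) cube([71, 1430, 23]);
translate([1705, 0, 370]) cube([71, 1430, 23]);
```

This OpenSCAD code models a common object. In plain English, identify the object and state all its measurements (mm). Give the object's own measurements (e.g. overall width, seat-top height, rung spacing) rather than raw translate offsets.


A bed frame 1943 mm long (x) by 1430 mm wide (y). Four 66×66 mm corner posts, 504 mm tall, at the corners of the footprint. Four rails of 34 mm thickness and 167 mm height run between adjacent posts with their undersides at z = 203 mm, their outer faces flush with the outside of the frame (the two x-running rails run between the posts' inner faces; the two y-running rails run between the posts' inner faces). 10 slats, each 71 mm wide (x) and 23 mm thick, lie across the top of the two x-running rails, running the full 1430 mm width of the frame in y; along x they sit between the end posts with a 100 mm gap after the −x posts and between neighbouring slats, leaving 101 mm before the +x posts.


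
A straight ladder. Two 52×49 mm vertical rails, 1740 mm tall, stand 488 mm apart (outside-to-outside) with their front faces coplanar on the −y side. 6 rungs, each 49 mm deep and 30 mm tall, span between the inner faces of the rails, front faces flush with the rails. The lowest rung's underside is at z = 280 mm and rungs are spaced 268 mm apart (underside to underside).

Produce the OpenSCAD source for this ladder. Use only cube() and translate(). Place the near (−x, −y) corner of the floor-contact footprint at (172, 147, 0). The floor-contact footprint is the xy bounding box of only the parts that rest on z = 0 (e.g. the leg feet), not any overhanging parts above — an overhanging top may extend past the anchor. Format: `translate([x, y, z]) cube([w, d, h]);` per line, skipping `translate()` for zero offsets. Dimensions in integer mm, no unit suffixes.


translate([172, 147, 0]) cube([52, 49, 1740]);
translate([608, 147, 0]) cube([52, 49, 1740]);
translate([224, 147, 280]) cube([384, 49, 30]);
translate([224, 147, 548]) cube([384, 49, 30]);
translate([224, 147, 816]) cube([384, 49, 30]);
translate([224, 147, 1084]) cube([384, 49, 30]);
translate([224, 147, 1352]) cube([384, 49, 30]);
translate([224, 147, 1620]) cube([384, 49, 30]);


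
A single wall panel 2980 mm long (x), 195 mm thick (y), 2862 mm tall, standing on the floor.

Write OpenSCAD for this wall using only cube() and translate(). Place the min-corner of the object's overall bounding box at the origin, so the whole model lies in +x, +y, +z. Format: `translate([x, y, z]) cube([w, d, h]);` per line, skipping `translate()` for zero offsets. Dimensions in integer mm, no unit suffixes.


cube([2980, 195, 2862]);


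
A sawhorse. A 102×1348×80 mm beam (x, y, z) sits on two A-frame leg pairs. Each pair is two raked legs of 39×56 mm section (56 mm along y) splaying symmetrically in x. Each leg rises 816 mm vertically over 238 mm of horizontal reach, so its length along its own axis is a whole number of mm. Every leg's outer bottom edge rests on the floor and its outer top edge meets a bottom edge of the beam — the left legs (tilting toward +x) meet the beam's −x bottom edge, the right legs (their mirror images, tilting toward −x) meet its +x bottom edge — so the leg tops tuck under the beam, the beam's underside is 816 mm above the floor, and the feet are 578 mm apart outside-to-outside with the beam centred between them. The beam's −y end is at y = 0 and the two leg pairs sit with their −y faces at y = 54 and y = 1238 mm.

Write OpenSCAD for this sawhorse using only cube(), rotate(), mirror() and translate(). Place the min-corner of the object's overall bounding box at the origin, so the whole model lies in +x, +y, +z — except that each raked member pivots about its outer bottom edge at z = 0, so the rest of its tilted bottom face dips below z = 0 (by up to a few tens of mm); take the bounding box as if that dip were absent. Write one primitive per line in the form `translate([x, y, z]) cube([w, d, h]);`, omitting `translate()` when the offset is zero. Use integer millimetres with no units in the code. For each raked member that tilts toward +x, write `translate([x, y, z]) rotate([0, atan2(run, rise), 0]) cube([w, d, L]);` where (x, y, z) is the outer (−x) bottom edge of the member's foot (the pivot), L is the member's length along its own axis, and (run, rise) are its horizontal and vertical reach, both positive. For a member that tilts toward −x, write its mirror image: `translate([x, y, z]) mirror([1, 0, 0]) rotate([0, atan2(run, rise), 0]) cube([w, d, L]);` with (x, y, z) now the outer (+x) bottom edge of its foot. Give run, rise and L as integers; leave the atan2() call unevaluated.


translate([238, 0, 816]) cube([102, 1348, 80]);
translate([0, 54, 0]) rotate([0, atan2(238, 816), 0]) cube([39, 56, 850]);
translate([578, 54, 0]) mirror([1, 0, 0]) rotate([0, atan2(238, 816), 0]) cube([39, 56, 850]);
translate([0, 1238, 0]) rotate([0, atan2(238, 816), 0]) cube([39, 56, 850]);
translate([578, 1238, 0]) mirror([1, 0, 0]) rotate([0, atan2(238, 816), 0]) cube([39, 56, 850]);


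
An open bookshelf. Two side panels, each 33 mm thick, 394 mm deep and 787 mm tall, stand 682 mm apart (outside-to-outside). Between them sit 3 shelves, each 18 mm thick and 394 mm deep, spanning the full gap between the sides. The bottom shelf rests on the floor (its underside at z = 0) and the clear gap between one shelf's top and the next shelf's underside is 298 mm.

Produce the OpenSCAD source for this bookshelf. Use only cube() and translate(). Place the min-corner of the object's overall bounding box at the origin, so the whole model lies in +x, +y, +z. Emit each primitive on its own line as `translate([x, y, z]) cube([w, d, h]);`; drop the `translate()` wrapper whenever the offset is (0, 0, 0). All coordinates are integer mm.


cube([33, 394, 787]);
translate([649, 0, 0]) cube([33, 394, 787]);
translate([33, 0, 0]) cube([616, 394, 18]);
translate([33, 0, 316]) cube([616, 394, 18]);
translate([33, 0, 632]) cube([616, 394, 18]);


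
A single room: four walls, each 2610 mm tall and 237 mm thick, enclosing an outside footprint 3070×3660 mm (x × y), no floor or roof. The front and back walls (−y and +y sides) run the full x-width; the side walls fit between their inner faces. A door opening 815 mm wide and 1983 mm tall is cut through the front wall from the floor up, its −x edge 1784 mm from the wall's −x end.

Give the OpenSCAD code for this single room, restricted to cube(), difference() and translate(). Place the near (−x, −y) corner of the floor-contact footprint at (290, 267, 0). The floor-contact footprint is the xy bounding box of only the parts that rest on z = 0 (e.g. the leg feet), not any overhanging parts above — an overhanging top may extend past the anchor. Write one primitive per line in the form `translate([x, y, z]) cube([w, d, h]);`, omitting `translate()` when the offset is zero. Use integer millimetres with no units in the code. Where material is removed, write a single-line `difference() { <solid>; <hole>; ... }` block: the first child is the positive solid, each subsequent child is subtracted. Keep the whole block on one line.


difference() { translate([290, 267, 0]) cube([3070, 237, 2610]); translate([2074, 267, 0]) cube([815, 237, 1983]); }
translate([290, 3690, 0]) cube([3070, 237, 2610]);
translate([290, 504, 0]) cube([237, 3186, 2610]);
translate([3123, 504, 0]) cube([237, 3186, 2610]);


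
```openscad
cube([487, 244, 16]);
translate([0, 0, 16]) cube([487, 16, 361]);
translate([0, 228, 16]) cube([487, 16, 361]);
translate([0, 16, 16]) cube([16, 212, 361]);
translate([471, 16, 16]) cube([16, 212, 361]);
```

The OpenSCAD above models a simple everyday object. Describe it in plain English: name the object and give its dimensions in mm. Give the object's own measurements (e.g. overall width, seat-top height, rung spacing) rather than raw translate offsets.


An open-topped rectangular box: outside dimensions 487×244×377 mm, with a uniform wall and base thickness of 16 mm. The base is a full 487×244 slab on the floor; four walls sit on top of the base. The front and back walls (the −y and +y sides) span the full width; the two side walls fit between them.


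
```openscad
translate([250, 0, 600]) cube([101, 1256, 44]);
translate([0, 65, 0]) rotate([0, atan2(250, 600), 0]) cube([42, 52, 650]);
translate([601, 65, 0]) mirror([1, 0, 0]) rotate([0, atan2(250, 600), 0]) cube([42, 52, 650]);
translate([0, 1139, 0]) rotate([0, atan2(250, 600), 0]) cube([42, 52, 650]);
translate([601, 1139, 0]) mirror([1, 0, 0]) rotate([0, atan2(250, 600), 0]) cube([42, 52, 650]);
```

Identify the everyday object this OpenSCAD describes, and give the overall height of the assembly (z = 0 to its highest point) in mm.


A sawhorse. The overall height is 644 mm.

A beam across two mirrored pairs of raked legs — a sawhorse. The beam's underside is at z = 600 (matching the legs' vertical rise in atan2(250, 600)) and the beam is 44 mm tall, so its top is at 600 + 44 = 644 mm. The raked legs top out at the beam's underside, so that is the highest point.


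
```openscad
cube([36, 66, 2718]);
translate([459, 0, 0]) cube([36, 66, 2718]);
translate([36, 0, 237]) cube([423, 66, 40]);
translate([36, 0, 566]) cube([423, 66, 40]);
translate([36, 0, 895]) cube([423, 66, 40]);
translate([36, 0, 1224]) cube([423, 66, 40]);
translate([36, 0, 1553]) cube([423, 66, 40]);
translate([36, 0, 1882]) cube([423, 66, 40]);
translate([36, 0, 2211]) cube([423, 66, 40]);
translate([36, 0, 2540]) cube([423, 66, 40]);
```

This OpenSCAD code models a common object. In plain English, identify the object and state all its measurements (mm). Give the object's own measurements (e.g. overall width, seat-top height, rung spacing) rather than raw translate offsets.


A straight ladder. Two 36×66 mm vertical rails, 2718 mm tall, stand 495 mm apart (outside-to-outside) with their front faces coplanar on the −y side. 8 rungs, each 66 mm deep and 40 mm tall, span between the inner faces of the rails, front faces flush with the rails. The lowest rung's underside is at z = 237 mm and rungs are spaced 329 mm apart (underside to underside).


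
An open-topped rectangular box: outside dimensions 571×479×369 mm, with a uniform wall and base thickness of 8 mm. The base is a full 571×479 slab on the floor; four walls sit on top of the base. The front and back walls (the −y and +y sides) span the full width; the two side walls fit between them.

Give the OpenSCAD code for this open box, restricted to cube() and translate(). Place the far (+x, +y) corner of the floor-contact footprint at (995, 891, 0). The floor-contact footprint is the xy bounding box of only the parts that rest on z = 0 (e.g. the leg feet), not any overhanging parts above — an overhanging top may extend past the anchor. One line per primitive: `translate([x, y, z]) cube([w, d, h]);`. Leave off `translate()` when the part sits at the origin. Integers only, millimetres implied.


translate([424, 412, 0]) cube([571, 479, 8]);
translate([424, 412, 8]) cube([571, 8, 361]);
translate([424, 883, 8]) cube([571, 8, 361]);
translate([424, 420, 8]) cube([8, 463, 361]);
translate([987, 420, 8]) cube([8, 463, 361]);


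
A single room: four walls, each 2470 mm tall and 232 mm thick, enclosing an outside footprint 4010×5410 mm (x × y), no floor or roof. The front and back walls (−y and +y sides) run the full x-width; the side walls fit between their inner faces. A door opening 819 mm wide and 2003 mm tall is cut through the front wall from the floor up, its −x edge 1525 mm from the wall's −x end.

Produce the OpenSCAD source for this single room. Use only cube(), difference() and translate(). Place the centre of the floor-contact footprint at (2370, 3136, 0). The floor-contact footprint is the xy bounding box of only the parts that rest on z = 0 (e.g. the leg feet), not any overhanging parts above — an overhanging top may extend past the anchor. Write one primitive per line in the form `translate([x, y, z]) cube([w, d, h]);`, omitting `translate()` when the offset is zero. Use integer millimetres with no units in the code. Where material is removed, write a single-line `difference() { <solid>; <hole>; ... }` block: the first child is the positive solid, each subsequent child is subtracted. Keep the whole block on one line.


difference() { translate([365, 431, 0]) cube([4010, 232, 2470]); translate([1890, 431, 0]) cube([819, 232, 2003]); }
translate([365, 5609, 0]) cube([4010, 232, 2470]);
translate([365, 663, 0]) cube([232, 4946, 2470]);
translate([4143, 663, 0]) cube([232, 4946, 2470]);


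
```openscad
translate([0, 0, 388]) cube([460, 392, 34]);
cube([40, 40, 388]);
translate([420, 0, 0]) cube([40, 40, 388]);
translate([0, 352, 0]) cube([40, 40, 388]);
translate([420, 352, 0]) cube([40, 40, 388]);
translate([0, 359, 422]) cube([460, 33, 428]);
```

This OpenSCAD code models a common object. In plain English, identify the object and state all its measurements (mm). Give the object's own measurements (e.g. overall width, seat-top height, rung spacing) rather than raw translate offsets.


A chair. The seat is a 460×392×34 mm slab with its top at z = 422 mm, on four 40×40 mm corner legs (flush with the seat edges, standing on z = 0). A flat backrest 33 mm thick, 428 mm tall, spans the full seat width and rises from the seat top along its +y edge, rear face flush with the rear of the seat.


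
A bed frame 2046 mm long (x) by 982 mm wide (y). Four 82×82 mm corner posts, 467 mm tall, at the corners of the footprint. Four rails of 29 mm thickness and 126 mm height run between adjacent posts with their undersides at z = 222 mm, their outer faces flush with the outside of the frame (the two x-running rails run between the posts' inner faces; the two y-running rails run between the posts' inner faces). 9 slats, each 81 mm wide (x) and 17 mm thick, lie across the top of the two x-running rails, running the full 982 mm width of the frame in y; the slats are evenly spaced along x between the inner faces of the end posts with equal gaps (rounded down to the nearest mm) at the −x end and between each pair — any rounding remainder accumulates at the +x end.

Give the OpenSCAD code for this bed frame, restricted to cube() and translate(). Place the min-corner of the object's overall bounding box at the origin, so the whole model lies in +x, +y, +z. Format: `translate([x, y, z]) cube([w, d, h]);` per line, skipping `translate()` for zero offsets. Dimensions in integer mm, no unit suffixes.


cube([82, 82, 467]);
translate([0, 900, 0]) cube([82, 82, 467]);
translate([1964, 0, 0]) cube([82, 82, 467]);
translate([1964, 900, 0]) cube([82, 82, 467]);
translate([82, 0, 222]) cube([1882, 29, 126]);
translate([82, 953, 222]) cube([1882, 29, 126]);
translate([0, 82, 222]) cube([29, 818, 126]);
translate([2017, 82, 222]) cube([29, 818, 126]);
translate([197, 0, 348]) cube([81, 982, 17]);
translate([393, 0, 348]) cube([81, 982, 17]);
translate([589, 0, 348]) cube([81, 982, 17]);
translate([785, 0, 348]) cube([81, 982, 17]);
translate([981, 0, 348]) cube([81, 982, 17]);
translate([1177, 0, 348]) cube([81, 982, 17]);
translate([1373, 0, 348]) cube([81, 982, 17]);
translate([1569, 0, 348]) cube([81, 982, 17]);
translate([1765, 0, 348]) cube([81, 982, 17]);


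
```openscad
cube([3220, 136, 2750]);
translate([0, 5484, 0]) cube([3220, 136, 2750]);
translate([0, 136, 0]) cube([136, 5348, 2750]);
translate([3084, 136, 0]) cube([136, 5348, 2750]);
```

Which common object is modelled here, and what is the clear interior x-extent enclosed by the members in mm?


A house (or room) frame. The interior width is 2948 mm.

Four 2750 mm walls enclosing a rectangle with no floor or roof — a room or house frame. Outside width is 3220 mm and wall thickness is 136 mm, so the interior width is 3220 − 2 × 136 = 2948 mm.


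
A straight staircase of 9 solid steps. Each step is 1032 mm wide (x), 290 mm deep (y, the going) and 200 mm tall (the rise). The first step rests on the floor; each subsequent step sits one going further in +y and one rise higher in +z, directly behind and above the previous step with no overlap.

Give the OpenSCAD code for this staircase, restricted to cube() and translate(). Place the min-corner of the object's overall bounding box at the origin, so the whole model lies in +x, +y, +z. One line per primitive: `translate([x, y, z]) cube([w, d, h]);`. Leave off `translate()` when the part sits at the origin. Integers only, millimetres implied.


cube([1032, 290, 200]);
translate([0, 290, 200]) cube([1032, 290, 200]);
translate([0, 580, 400]) cube([1032, 290, 200]);
translate([0, 870, 600]) cube([1032, 290, 200]);
translate([0, 1160, 800]) cube([1032, 290, 200]);
translate([0, 1450, 1000]) cube([1032, 290, 200]);
translate([0, 1740, 1200]) cube([1032, 290, 200]);
translate([0, 2030, 1400]) cube([1032, 290, 200]);
translate([0, 2320, 1600]) cube([1032, 290, 200]);


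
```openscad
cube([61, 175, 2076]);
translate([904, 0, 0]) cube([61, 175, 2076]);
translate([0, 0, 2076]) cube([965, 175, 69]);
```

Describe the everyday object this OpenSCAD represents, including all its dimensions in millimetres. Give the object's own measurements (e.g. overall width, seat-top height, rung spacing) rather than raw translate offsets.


A door frame. The clear opening is 843 mm wide and 2076 mm high. Two 61 mm wide jambs, 175 mm deep, stand either side of the opening from the floor to the top of the opening. A 69 mm thick head sits across the top of both jambs, spanning the full outside width of the frame.


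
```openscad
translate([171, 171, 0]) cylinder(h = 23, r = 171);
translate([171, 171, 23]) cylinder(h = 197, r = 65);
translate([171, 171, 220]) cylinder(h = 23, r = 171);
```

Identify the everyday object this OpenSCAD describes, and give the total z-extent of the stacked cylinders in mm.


A spool. The overall height is 243 mm.

Three coaxial cylinders, large–small–large — a spool. Two 23 mm flanges and a 197 mm core give 23 + 197 + 23 = 243 mm.


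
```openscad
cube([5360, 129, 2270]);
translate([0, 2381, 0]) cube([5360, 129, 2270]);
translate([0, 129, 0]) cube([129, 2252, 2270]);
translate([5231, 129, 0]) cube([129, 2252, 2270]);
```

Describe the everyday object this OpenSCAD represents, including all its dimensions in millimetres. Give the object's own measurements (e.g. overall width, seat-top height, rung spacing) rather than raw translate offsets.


The wall frame of a small rectangular building: four walls, each 2270 mm tall and 129 mm thick, enclosing a footprint 5360 mm (x) by 2510 mm (y) outside-to-outside, with no floor or roof. The front and back walls (the −y and +y sides) span the full width; the two side walls fit between them.


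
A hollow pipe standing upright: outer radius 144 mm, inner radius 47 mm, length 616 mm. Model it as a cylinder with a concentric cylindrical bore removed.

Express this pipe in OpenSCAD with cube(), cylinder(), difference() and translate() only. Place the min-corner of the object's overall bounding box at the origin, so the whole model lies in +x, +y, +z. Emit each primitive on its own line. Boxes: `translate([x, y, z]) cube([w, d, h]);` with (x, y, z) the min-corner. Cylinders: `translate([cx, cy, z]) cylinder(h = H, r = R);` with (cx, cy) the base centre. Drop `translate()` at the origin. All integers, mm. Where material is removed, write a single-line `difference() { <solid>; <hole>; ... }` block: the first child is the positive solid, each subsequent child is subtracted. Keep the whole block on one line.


difference() { translate([144, 144, 0]) cylinder(h = 616, r = 144); translate([144, 144, 0]) cylinder(h = 616, r = 47); }


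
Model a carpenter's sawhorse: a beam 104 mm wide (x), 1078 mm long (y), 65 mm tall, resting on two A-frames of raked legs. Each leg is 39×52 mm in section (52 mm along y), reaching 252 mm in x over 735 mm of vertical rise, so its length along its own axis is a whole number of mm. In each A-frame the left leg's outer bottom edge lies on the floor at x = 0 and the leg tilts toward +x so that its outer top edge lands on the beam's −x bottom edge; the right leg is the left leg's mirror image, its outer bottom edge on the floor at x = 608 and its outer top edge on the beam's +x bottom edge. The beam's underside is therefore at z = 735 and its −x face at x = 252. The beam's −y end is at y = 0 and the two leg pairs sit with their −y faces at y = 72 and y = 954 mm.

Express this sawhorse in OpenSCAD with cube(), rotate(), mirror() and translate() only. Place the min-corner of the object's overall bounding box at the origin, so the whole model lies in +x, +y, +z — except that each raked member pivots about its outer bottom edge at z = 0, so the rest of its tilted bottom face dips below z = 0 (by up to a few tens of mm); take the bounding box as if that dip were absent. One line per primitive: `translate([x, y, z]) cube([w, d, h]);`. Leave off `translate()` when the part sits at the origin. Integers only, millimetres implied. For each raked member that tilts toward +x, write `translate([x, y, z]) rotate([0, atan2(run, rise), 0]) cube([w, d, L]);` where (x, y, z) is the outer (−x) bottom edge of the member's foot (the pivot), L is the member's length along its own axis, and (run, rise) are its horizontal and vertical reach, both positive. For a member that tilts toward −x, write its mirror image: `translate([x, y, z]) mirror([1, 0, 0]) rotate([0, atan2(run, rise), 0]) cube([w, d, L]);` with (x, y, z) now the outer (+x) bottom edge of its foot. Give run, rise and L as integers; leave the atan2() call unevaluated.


translate([252, 0, 735]) cube([104, 1078, 65]);
translate([0, 72, 0]) rotate([0, atan2(252, 735), 0]) cube([39, 52, 777]);
translate([608, 72, 0]) mirror([1, 0, 0]) rotate([0, atan2(252, 735), 0]) cube([39, 52, 777]);
translate([0, 954, 0]) rotate([0, atan2(252, 735), 0]) cube([39, 52, 777]);
translate([608, 954, 0]) mirror([1, 0, 0]) rotate([0, atan2(252, 735), 0]) cube([39, 52, 777]);


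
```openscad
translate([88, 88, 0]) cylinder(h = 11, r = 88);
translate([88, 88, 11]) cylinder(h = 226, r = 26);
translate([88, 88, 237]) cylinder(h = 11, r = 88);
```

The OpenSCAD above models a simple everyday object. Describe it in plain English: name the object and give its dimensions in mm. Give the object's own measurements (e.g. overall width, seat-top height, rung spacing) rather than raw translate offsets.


A spool: two coaxial disc flanges of radius 88 mm and thickness 11 mm, joined by a core cylinder of radius 26 mm and height 226 mm. The lower flange rests on z = 0 and the three cylinders share a vertical axis.


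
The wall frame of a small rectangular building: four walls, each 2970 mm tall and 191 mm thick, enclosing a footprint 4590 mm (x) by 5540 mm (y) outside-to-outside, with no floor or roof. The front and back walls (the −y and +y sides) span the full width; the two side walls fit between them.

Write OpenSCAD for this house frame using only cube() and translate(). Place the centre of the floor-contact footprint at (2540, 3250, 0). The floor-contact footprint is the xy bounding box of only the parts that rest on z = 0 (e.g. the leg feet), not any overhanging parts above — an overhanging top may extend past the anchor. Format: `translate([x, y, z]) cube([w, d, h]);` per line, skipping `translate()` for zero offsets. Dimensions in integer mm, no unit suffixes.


translate([245, 480, 0]) cube([4590, 191, 2970]);
translate([245, 5829, 0]) cube([4590, 191, 2970]);
translate([245, 671, 0]) cube([191, 5158, 2970]);
translate([4644, 671, 0]) cube([191, 5158, 2970]);


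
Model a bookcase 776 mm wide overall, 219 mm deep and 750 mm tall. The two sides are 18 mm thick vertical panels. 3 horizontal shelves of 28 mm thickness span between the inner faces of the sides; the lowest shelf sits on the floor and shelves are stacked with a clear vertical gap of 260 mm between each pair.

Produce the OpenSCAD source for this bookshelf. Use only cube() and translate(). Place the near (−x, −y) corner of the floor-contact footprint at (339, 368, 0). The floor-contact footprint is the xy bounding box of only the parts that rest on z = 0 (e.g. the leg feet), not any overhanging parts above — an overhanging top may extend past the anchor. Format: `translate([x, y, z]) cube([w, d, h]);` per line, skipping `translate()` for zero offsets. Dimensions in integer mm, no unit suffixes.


translate([339, 368, 0]) cube([18, 219, 750]);
translate([1097, 368, 0]) cube([18, 219, 750]);
translate([357, 368, 0]) cube([740, 219, 28]);
translate([357, 368, 288]) cube([740, 219, 28]);
translate([357, 368, 576]) cube([740, 219, 28]);


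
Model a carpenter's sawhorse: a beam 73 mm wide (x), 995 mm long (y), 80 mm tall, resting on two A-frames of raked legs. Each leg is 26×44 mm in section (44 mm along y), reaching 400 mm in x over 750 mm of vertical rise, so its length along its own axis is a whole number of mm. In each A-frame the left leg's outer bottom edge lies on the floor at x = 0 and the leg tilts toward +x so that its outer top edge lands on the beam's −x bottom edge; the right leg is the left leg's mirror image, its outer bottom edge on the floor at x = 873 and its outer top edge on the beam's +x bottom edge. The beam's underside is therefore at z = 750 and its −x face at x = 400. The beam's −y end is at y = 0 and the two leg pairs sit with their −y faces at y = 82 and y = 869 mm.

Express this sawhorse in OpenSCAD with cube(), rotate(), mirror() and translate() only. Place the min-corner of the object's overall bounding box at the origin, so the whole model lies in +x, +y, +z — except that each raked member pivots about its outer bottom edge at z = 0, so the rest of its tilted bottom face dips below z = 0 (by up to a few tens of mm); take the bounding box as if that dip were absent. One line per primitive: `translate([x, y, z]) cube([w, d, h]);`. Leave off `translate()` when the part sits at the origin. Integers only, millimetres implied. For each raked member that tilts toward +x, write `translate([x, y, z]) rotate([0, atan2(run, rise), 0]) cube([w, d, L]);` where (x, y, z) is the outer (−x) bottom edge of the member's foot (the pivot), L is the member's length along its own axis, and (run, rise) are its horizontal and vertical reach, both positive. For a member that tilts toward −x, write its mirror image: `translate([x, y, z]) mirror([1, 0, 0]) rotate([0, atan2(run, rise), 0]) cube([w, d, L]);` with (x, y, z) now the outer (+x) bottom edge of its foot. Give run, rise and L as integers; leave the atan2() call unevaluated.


translate([400, 0, 750]) cube([73, 995, 80]);
translate([0, 82, 0]) rotate([0, atan2(400, 750), 0]) cube([26, 44, 850]);
translate([873, 82, 0]) mirror([1, 0, 0]) rotate([0, atan2(400, 750), 0]) cube([26, 44, 850]);
translate([0, 869, 0]) rotate([0, atan2(400, 750), 0]) cube([26, 44, 850]);
translate([873, 869, 0]) mirror([1, 0, 0]) rotate([0, atan2(400, 750), 0]) cube([26, 44, 850]);


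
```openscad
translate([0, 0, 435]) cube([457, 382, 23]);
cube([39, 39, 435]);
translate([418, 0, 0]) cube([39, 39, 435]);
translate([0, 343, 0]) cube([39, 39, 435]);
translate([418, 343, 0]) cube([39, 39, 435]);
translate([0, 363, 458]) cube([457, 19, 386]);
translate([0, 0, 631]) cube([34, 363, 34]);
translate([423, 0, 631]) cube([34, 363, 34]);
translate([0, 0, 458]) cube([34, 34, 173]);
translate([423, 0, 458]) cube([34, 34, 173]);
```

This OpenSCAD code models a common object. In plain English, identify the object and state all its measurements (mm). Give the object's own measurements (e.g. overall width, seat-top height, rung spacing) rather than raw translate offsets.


A chair. The seat is a 457×382×23 mm slab with its top at z = 458 mm, on four 39×39 mm corner legs (flush with the seat edges, standing on z = 0). A flat backrest 19 mm thick, 386 mm tall, spans the full seat width and rises from the seat top along its +y edge, rear face flush with the rear of the seat. Two armrests of 34×34 mm section run along each side from the seat's front edge to the front of the backrest, top faces 207 mm above the seat top and outer faces flush with the seat's x-edges; a 34×34 mm post under the front of each armrest stands on the seat at the front corner.


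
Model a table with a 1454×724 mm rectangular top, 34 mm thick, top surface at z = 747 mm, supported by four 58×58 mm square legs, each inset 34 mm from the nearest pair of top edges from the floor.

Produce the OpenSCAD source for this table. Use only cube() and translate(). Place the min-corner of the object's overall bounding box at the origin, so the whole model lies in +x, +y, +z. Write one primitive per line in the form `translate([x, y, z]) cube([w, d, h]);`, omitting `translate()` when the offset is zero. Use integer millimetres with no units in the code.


translate([0, 0, 713]) cube([1454, 724, 34]);
translate([34, 34, 0]) cube([58, 58, 713]);
translate([1362, 34, 0]) cube([58, 58, 713]);
translate([34, 632, 0]) cube([58, 58, 713]);
translate([1362, 632, 0]) cube([58, 58, 713]);


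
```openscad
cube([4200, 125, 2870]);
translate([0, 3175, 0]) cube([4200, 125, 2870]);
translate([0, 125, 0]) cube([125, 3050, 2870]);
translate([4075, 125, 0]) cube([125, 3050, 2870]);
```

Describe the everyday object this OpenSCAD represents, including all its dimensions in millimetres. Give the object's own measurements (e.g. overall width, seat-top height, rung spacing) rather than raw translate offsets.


The wall frame of a small rectangular building: four walls, each 2870 mm tall and 125 mm thick, enclosing a footprint 4200 mm (x) by 3300 mm (y) outside-to-outside, with no floor or roof. The front and back walls (the −y and +y sides) span the full width; the two side walls fit between them.


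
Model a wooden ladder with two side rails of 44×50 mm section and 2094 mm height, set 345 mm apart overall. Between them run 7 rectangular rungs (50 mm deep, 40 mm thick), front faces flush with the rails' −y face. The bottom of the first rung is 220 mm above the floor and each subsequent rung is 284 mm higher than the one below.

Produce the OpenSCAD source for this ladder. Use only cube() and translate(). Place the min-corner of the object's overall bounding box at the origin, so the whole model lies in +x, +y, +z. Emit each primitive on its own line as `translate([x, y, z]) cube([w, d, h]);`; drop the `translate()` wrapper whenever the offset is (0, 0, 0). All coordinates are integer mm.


cube([44, 50, 2094]);
translate([301, 0, 0]) cube([44, 50, 2094]);
translate([44, 0, 220]) cube([257, 50, 40]);
translate([44, 0, 504]) cube([257, 50, 40]);
translate([44, 0, 788]) cube([257, 50, 40]);
translate([44, 0, 1072]) cube([257, 50, 40]);
translate([44, 0, 1356]) cube([257, 50, 40]);
translate([44, 0, 1640]) cube([257, 50, 40]);
translate([44, 0, 1924]) cube([257, 50, 40]);


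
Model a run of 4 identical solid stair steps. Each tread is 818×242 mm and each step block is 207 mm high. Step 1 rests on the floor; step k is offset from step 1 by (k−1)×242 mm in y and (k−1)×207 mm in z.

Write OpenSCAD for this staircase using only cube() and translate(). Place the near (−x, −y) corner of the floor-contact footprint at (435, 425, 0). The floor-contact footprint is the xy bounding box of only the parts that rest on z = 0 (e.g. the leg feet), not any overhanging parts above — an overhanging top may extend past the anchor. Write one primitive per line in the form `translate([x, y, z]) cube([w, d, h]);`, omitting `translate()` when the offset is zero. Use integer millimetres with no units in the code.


translate([435, 425, 0]) cube([818, 242, 207]);
translate([435, 667, 207]) cube([818, 242, 207]);
translate([435, 909, 414]) cube([818, 242, 207]);
translate([435, 1151, 621]) cube([818, 242, 207]);


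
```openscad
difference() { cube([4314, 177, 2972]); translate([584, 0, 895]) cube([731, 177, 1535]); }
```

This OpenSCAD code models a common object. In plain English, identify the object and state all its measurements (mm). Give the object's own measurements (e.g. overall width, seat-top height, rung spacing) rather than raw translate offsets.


A wall 4314 mm long (x), 177 mm thick (y), 2972 mm tall, with a rectangular window opening cut through it. The opening is 731 mm wide and 1535 mm tall; its sill is at z = 895 mm and its near (−x) edge is 584 mm from the wall's −x end. The opening passes through the full wall thickness.


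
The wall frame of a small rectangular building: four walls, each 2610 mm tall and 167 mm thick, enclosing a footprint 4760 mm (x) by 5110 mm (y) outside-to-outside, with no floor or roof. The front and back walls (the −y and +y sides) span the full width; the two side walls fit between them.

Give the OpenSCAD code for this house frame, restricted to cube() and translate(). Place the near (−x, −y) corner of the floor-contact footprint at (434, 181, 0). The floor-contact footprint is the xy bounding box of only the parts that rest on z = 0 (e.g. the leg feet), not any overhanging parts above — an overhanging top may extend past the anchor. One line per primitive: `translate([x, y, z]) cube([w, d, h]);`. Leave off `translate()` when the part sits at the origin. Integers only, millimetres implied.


translate([434, 181, 0]) cube([4760, 167, 2610]);
translate([434, 5124, 0]) cube([4760, 167, 2610]);
translate([434, 348, 0]) cube([167, 4776, 2610]);
translate([5027, 348, 0]) cube([167, 4776, 2610]);


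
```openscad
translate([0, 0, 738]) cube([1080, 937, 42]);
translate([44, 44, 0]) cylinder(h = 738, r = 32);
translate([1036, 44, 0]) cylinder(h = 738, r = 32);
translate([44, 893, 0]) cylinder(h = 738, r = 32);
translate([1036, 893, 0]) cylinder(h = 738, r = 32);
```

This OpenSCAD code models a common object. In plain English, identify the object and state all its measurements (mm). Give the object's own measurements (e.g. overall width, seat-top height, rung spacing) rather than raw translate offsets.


A rectangular dining table. The top is 1080×937×42 mm with its upper surface at z = 780 mm. It stands on four round legs of 64 mm diameter, each leg's bounding box inset 12 mm from the nearest pair of top edges, running from the floor to the underside of the top.


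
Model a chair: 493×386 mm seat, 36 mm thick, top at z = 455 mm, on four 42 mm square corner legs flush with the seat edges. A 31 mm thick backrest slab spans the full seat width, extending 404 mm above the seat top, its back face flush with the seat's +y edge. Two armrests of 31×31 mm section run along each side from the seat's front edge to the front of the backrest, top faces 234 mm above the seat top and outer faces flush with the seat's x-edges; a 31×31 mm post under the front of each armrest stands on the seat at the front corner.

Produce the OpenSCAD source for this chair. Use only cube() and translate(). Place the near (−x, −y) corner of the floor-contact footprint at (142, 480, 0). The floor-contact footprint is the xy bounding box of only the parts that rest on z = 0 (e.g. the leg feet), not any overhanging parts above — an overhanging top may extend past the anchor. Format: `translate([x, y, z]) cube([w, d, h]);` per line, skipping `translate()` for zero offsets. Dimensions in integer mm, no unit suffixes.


translate([142, 480, 419]) cube([493, 386, 36]);
translate([142, 480, 0]) cube([42, 42, 419]);
translate([593, 480, 0]) cube([42, 42, 419]);
translate([142, 824, 0]) cube([42, 42, 419]);
translate([593, 824, 0]) cube([42, 42, 419]);
translate([142, 835, 455]) cube([493, 31, 404]);
translate([142, 480, 658]) cube([31, 355, 31]);
translate([604, 480, 658]) cube([31, 355, 31]);
translate([142, 480, 455]) cube([31, 31, 203]);
translate([604, 480, 455]) cube([31, 31, 203]);
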